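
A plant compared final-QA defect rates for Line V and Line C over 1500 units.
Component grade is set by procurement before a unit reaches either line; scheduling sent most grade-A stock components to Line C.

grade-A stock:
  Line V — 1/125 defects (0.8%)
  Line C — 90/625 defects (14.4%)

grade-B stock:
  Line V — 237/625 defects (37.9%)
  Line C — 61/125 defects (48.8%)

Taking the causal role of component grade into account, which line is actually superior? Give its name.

Line V

Component grade is set before the line has any effect — it is not caused by the line — and it independently drives the outcome. That makes it a confounder, so the causal comparison is within component grade levels.
Within each level — grade-A stock: 0.8% vs 14.4%; grade-B stock: 37.9% vs 48.8% — Line V is lower every time.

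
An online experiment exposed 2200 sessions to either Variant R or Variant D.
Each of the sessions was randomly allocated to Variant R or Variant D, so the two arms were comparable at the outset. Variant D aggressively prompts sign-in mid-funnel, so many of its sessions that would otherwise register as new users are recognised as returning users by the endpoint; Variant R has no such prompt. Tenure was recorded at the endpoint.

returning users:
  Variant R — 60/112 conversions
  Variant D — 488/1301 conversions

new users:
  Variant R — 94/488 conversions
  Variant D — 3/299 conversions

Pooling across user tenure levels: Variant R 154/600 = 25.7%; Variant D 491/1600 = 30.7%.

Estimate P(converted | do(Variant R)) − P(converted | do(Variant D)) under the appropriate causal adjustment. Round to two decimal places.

Variant R is higher inside every user tenure stratum but Variant D is higher in aggregate. Whether to stratify depends on how user tenure relates to the variant.
User tenure is recorded after the variant and is itself shifted by it — it sits on the causal path from variant to outcome. Conditioning on a mediator would strip out part of the effect we want; the pooled comparison gives the total causal effect.
The causal difference is the pooled difference: 0.257 − 0.307 = -0.050.

-0.05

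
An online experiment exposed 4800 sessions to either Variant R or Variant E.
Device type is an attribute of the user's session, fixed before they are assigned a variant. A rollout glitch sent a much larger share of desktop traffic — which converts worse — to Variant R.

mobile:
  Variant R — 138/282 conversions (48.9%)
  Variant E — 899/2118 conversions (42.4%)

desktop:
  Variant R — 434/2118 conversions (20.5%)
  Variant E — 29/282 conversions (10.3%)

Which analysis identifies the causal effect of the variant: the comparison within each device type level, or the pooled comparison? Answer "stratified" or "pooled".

Here device type is a common cause — it drives both which variant a case falls under and the outcome. The crude comparison mixes populations; the stratum-specific rates are the causally relevant ones.
Within each level — mobile: 48.9% vs 42.4%; desktop: 20.5% vs 10.3% — Variant R is higher every time.

stratified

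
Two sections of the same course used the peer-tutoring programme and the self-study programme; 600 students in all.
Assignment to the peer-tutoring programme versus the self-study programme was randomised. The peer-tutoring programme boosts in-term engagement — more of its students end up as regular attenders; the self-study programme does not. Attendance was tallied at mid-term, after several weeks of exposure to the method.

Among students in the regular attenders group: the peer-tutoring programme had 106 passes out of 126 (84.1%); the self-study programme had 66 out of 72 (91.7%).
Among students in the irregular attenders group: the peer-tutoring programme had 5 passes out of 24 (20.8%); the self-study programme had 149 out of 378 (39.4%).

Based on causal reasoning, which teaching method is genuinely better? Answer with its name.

the peer-tutoring programme

Stratifying would compare teaching methods among students the teaching methods themselves sorted into mid-term attendance groups — a form of selection on an intermediate. The unconditioned pooled rates give the total causal effect.
Pooled: the peer-tutoring programme 74.0% vs the self-study programme 47.8%; the peer-tutoring programme is higher overall.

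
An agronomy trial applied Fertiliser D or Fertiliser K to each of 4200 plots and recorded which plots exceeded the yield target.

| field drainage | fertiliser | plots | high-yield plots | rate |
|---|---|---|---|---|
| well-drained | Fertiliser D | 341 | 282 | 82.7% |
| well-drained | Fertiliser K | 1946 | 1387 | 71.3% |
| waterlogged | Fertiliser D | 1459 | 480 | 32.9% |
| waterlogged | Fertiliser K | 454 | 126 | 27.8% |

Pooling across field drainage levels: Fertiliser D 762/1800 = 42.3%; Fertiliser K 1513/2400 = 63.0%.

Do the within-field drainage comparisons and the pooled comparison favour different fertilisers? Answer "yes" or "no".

yes

Within each field drainage level (well-drained 82.7% vs 71.3%; waterlogged 32.9% vs 27.8%), Fertiliser D has the higher rate every time. Pooled: 42.3% vs 63.0% — Fertiliser K has the higher rate overall. The two comparisons disagree.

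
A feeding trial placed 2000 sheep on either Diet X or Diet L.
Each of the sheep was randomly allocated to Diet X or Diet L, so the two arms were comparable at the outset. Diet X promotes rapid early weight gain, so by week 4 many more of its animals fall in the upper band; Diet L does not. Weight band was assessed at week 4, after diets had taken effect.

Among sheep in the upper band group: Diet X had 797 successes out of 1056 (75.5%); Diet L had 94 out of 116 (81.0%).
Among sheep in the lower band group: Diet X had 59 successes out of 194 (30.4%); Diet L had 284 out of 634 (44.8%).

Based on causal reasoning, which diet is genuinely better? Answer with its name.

Diet X

The stratified and pooled comparisons disagree (Diet L wins within each week-4 weight band; Diet X wins overall), so the answer turns on the causal role of week-4 weight band.
Week-4 weight band here is a post-treatment variable shaped by the diet; conditioning on it would introduce bias rather than remove it. The overall comparison is the causal one.
Pooled: Diet X 68.5% vs Diet L 50.4%; Diet X is higher overall.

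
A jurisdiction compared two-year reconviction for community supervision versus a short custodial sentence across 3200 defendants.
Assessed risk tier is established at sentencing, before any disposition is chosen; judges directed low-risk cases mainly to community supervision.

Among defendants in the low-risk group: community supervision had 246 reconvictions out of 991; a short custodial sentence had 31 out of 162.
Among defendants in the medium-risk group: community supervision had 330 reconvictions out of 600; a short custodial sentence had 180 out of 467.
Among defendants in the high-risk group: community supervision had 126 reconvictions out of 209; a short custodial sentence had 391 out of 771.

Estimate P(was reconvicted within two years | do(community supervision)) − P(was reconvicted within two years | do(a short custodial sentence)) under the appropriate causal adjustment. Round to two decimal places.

Assessed risk tier differs across dispositions for reasons unrelated to any effect of the disposition itself, and it separately predicts the outcome — a classic confounder. We must compare within assessed risk tier levels.
Adjusting over the population distribution of assessed risk tier: 0.360·(0.248−0.191) + 0.333·(0.550−0.385) + 0.306·(0.603−0.507) = +0.105.

+0.10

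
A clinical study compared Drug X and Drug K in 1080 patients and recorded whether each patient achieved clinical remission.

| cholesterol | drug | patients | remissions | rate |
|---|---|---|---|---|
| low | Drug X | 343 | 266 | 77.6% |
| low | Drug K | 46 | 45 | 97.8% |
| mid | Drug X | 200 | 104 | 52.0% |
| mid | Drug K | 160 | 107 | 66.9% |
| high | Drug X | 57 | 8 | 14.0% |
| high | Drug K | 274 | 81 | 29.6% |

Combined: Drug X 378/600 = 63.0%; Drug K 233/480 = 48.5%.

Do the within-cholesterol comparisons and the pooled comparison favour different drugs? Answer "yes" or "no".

yes

Within each cholesterol level (low 77.6% vs 97.8%; mid 52.0% vs 66.9%; high 14.0% vs 29.6%), Drug K has the higher rate every time. Pooled: 63.0% vs 48.5% — Drug X has the higher rate overall. The two comparisons disagree.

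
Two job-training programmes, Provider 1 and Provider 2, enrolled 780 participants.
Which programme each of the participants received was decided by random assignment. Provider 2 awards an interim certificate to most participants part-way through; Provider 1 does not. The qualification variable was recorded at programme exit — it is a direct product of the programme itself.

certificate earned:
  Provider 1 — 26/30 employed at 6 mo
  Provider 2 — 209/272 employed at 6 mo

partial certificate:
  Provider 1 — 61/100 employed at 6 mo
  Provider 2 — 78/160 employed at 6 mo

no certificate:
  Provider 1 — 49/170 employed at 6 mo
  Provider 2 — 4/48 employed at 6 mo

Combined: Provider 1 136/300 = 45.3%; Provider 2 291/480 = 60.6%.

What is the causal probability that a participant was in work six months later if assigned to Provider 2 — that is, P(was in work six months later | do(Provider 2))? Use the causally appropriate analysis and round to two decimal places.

0.61

Qualification attained during the programme is downstream of the programme. One should not condition on a consequence of treatment, so the overall rates are the right comparison.
So P(outcome | do(Provider 2)) is just the pooled rate for Provider 2: 291/480 = 0.606.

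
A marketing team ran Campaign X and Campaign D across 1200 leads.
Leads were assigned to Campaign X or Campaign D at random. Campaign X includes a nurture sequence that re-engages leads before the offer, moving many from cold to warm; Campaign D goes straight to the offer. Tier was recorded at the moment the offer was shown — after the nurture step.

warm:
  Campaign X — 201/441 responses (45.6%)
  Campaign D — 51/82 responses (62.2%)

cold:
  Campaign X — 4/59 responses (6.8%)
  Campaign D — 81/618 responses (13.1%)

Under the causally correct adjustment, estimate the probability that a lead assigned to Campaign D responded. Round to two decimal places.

0.19

The stratified and pooled comparisons disagree (Campaign D wins within each engagement tier; Campaign X wins overall), so the answer turns on the causal role of engagement tier.
Stratifying would compare campaigns among leads the campaigns themselves sorted into engagement tier groups — a form of selection on an intermediate. The unconditioned pooled rates give the total causal effect.
So P(outcome | do(Campaign D)) is just the pooled rate for Campaign D: 132/700 = 0.189.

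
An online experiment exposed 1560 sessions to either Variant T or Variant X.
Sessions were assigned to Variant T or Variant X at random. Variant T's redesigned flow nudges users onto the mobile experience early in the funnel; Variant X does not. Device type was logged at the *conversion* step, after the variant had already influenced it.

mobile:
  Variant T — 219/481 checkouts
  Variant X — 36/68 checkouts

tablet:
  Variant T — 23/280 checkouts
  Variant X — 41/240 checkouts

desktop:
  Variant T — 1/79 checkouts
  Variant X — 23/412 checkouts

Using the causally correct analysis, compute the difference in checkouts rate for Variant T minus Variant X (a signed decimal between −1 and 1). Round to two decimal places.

+0.15

Variant X is higher inside every device type stratum but Variant T is higher in aggregate. Whether to stratify depends on how device type relates to the variant.
Device type is downstream of the variant. One should not condition on a consequence of treatment, so the overall rates are the right comparison.
The causal difference is the pooled difference: 0.289 − 0.139 = +0.150.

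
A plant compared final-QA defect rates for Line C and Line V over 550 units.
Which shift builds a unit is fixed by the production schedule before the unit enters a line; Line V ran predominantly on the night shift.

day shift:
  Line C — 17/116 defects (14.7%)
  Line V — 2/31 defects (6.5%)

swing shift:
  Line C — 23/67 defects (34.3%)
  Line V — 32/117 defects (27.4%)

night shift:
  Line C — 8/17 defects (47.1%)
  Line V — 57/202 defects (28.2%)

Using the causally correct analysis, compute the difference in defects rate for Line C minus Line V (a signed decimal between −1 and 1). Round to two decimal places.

+0.12

Line V is lower inside every shift stratum but Line C is lower in aggregate. Whether to stratify depends on how shift relates to the line.
Shift differs across lines for reasons unrelated to any effect of the line itself, and it separately predicts the outcome — a classic confounder. We must compare within shift levels.
Adjusting over the population distribution of shift: 0.267·(0.147−0.065) + 0.335·(0.343−0.274) + 0.398·(0.471−0.282) = +0.120.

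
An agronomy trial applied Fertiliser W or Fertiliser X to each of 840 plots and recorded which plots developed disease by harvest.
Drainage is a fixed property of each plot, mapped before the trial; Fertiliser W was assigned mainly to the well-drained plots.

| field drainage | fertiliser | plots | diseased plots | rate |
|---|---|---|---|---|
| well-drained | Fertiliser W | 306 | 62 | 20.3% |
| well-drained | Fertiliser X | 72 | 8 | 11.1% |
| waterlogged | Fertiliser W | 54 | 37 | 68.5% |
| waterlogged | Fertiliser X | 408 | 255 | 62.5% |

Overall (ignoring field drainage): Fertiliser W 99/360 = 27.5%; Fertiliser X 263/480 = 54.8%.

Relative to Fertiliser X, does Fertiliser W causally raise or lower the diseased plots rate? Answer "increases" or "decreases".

Fertiliser X is lower inside every field drainage stratum but Fertiliser W is lower in aggregate. Whether to stratify depends on how field drainage relates to the fertiliser.
Nothing the fertiliser does changes field drainage; the imbalance is an allocation artefact. With field drainage also predicting the outcome, the pooled figure is confounded, and the within-stratum comparison is the causal one.
Within each level — well-drained: 20.3% vs 11.1%; waterlogged: 68.5% vs 62.5% — Fertiliser X is lower every time.

increases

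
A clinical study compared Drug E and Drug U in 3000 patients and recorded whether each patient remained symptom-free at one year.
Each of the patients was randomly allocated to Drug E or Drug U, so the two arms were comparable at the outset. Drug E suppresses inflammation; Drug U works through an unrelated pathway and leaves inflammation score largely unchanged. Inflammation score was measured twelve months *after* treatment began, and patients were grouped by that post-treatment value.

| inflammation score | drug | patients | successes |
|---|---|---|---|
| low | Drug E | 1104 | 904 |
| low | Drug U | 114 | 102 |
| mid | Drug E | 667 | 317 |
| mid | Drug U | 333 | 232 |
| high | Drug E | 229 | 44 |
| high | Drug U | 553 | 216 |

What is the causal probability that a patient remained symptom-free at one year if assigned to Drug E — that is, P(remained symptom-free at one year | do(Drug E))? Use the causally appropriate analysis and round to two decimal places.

Within every inflammation score level Drug U has the higher rate, yet pooled Drug E does — Simpson's reversal.
Inflammation score lies on the pathway drug → inflammation score → outcome, so adjusting for it blocks the indirect effect. For the total causal effect of drug, use the unadjusted pooled rates.
So P(outcome | do(Drug E)) is just the pooled rate for Drug E: 1265/2000 = 0.632.

0.63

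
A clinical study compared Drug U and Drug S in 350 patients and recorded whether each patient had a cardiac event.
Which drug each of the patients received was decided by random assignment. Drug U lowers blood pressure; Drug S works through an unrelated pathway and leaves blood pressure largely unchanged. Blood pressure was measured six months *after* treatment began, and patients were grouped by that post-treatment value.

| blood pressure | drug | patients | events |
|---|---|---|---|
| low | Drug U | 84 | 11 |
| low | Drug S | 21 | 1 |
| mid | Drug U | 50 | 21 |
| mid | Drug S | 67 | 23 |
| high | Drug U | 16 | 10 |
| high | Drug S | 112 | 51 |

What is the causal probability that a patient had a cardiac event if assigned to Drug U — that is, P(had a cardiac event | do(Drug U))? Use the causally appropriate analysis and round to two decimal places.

Drug S is lower inside every blood pressure stratum but Drug U is lower in aggregate. Whether to stratify depends on how blood pressure relates to the drug.
The distribution of blood pressure is itself part of what the drug does — it is an intermediate outcome. Holding it fixed would remove that part of the effect; the total effect is the pooled difference.
So P(outcome | do(Drug U)) is just the pooled rate for Drug U: 42/150 = 0.280.

0.28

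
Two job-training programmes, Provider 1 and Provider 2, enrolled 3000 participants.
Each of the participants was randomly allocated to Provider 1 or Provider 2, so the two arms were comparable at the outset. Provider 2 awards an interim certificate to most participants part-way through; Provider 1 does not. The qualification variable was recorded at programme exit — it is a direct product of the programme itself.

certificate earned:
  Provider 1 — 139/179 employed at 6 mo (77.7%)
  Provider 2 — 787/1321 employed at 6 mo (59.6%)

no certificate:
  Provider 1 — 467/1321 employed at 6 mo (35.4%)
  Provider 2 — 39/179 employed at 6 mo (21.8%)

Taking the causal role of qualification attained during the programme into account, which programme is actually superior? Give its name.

Qualification attained during the programme is recorded after the programme and is itself shifted by it — it sits on the causal path from programme to outcome. Conditioning on a mediator would strip out part of the effect we want; the pooled comparison gives the total causal effect.
Pooled: Provider 1 40.4% vs Provider 2 55.1%; Provider 2 is higher overall.

Provider 2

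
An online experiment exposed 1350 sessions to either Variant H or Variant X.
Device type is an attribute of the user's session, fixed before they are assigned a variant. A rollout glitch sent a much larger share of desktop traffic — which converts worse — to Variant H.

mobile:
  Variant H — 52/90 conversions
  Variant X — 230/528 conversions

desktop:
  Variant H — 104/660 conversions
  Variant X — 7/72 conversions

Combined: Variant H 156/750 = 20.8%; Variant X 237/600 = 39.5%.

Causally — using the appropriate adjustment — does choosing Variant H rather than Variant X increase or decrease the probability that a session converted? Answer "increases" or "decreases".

The stratified and pooled comparisons disagree (Variant H wins within each device type; Variant X wins overall), so the answer turns on the causal role of device type.
Device type differs across variants for reasons unrelated to any effect of the variant itself, and it separately predicts the outcome — a classic confounder. We must compare within device type levels.
Within each level — mobile: 57.8% vs 43.6%; desktop: 15.8% vs 9.7% — Variant H is higher every time.

increases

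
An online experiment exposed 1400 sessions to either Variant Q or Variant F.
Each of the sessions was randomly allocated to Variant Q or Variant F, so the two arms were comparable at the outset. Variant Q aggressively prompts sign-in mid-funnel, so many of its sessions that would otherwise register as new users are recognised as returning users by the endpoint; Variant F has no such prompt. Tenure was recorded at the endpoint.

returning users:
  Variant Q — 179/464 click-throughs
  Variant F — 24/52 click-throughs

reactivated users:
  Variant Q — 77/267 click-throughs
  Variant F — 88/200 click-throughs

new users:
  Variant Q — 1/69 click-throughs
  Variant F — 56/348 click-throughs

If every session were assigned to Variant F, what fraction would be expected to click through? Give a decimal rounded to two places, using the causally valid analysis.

0.28

User tenure is recorded after the variant and is itself shifted by it — it sits on the causal path from variant to outcome. Conditioning on a mediator would strip out part of the effect we want; the pooled comparison gives the total causal effect.
So P(outcome | do(Variant F)) is just the pooled rate for Variant F: 168/600 = 0.280.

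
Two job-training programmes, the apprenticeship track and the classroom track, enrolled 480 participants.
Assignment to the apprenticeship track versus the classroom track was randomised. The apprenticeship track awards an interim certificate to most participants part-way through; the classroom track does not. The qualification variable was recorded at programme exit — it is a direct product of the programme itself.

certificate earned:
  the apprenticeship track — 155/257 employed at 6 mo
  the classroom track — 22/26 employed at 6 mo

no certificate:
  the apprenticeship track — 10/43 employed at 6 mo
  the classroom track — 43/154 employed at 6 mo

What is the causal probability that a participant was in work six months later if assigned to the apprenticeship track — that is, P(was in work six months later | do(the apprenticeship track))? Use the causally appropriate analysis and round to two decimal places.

Within every qualification attained during the programme level the classroom track has the higher rate, yet pooled the apprenticeship track does — Simpson's reversal.
Stratifying would compare programmes among participants the programmes themselves sorted into qualification attained during the programme groups — a form of selection on an intermediate. The unconditioned pooled rates give the total causal effect.
So P(outcome | do(the apprenticeship track)) is just the pooled rate for the apprenticeship track: 165/300 = 0.550.

0.55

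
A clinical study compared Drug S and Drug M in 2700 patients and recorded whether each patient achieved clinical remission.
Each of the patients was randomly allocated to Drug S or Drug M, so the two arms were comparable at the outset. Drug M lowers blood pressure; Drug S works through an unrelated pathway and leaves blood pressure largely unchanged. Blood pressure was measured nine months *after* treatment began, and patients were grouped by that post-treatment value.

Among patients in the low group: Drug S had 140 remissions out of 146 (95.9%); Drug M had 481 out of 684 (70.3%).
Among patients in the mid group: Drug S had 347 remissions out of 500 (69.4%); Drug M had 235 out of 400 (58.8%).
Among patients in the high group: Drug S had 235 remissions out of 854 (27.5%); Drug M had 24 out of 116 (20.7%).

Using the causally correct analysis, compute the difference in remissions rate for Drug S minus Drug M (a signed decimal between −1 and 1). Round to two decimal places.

Blood pressure is downstream of the drug. One should not condition on a consequence of treatment, so the overall rates are the right comparison.
The causal difference is the pooled difference: 0.481 − 0.617 = -0.135.

-0.14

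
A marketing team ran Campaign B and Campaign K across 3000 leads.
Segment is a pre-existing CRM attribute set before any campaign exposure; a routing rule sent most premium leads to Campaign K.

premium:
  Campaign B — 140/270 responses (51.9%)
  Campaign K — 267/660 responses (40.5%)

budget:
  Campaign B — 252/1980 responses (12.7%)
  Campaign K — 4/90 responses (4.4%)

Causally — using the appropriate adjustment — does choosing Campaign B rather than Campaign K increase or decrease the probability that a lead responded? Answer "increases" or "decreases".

Within every customer segment level Campaign B has the higher rate, yet pooled Campaign K does — Simpson's reversal.
Here customer segment is a common cause — it drives both which campaign a case falls under and the outcome. The crude comparison mixes populations; the stratum-specific rates are the causally relevant ones.
Within each level — premium: 51.9% vs 40.5%; budget: 12.7% vs 4.4% — Campaign B is higher every time.

increases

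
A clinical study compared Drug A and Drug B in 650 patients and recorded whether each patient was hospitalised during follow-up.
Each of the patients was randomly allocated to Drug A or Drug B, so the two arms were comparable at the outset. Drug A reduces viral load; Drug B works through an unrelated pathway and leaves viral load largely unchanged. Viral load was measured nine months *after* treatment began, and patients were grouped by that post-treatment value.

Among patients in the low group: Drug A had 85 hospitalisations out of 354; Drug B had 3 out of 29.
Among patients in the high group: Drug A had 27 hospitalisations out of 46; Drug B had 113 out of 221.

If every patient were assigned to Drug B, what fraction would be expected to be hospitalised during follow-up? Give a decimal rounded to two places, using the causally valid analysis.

Because the drug influences viral load, viral load is a post-treatment mediator, not a confounder. Stratifying on it would bias the estimate; the causal effect is the crude pooled difference.
So P(outcome | do(Drug B)) is just the pooled rate for Drug B: 116/250 = 0.464.

0.46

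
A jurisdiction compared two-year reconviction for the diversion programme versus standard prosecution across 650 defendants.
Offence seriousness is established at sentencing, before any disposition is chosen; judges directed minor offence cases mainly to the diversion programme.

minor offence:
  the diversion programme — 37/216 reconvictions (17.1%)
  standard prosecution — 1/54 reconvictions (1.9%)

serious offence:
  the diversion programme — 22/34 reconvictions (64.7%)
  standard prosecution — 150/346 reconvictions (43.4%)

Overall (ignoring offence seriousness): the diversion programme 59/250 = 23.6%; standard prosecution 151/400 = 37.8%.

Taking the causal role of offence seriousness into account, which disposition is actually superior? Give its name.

Here offence seriousness is a common cause — it drives both which disposition a case falls under and the outcome. The crude comparison mixes populations; the stratum-specific rates are the causally relevant ones.
Within each level — minor offence: 17.1% vs 1.9%; serious offence: 64.7% vs 43.4% — standard prosecution is lower every time.

standard prosecution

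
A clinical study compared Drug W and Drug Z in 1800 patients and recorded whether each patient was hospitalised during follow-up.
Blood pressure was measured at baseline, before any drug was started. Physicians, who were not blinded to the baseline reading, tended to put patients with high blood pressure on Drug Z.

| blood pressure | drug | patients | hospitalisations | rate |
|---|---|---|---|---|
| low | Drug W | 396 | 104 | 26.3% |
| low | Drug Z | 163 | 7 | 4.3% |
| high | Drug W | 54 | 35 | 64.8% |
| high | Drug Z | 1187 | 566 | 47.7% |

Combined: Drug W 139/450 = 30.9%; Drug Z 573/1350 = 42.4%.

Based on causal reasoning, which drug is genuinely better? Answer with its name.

Drug Z is lower inside every blood pressure stratum but Drug W is lower in aggregate. Whether to stratify depends on how blood pressure relates to the drug.
Blood pressure differs across drugs for reasons unrelated to any effect of the drug itself, and it separately predicts the outcome — a classic confounder. We must compare within blood pressure levels.
Within each level — low: 26.3% vs 4.3%; high: 64.8% vs 47.7% — Drug Z is lower every time.

Drug Z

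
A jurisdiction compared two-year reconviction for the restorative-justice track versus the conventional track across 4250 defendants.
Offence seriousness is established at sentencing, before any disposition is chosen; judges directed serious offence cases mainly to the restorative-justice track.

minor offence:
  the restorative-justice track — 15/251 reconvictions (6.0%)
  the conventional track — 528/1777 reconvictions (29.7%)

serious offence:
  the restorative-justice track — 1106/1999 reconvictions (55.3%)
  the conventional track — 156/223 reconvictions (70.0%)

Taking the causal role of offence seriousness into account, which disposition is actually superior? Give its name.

the restorative-justice track

The stratified and pooled comparisons disagree (the restorative-justice track wins within each offence seriousness; the conventional track wins overall), so the answer turns on the causal role of offence seriousness.
Nothing the disposition does changes offence seriousness; the imbalance is an allocation artefact. With offence seriousness also predicting the outcome, the pooled figure is confounded, and the within-stratum comparison is the causal one.
Within each level — minor offence: 6.0% vs 29.7%; serious offence: 55.3% vs 70.0% — the restorative-justice track is lower every time.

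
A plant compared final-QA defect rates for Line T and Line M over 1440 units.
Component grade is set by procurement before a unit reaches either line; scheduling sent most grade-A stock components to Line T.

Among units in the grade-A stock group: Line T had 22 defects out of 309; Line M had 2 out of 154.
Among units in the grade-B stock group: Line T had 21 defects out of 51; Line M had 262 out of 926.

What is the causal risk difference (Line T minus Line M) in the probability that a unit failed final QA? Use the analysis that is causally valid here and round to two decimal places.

Here component grade is a common cause — it drives both which line a case falls under and the outcome. The crude comparison mixes populations; the stratum-specific rates are the causally relevant ones.
Adjusting over the population distribution of component grade: 0.322·(0.071−0.013) + 0.678·(0.412−0.283) = +0.106.

+0.11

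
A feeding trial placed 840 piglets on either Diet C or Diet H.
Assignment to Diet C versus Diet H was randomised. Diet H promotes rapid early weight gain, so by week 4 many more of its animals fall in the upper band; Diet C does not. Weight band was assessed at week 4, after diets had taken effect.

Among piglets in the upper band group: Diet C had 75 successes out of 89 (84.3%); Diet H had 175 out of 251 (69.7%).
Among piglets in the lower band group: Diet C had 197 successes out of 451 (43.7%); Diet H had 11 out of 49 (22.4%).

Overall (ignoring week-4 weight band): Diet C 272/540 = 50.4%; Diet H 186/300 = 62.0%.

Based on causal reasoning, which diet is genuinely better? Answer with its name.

The week-4 weight band-specific comparison favours Diet C throughout, but the pooled figures favour Diet H. The question is whether to condition on week-4 weight band.
Week-4 weight band is downstream of the diet. One should not condition on a consequence of treatment, so the overall rates are the right comparison.
Pooled: Diet C 50.4% vs Diet H 62.0%; Diet H is higher overall.

Diet H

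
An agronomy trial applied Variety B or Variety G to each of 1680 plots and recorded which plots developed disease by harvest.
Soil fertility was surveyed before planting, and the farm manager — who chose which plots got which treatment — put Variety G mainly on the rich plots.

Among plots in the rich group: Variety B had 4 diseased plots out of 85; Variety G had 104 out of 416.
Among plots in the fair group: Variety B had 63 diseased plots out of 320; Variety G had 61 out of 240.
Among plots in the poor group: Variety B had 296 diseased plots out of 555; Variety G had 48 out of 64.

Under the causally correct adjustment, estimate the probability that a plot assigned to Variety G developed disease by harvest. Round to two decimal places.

0.44

The soil fertility-specific comparison favours Variety B throughout, but the pooled figures favour Variety G. The question is whether to condition on soil fertility.
Soil fertility is set before the variety has any effect — it is not caused by the variety — and it independently drives the outcome. That makes it a confounder, so the causal comparison is within soil fertility levels.
Standardising Variety G to the population soil fertility mix: 0.298·104/416 + 0.333·61/240 + 0.368·48/64 = 0.436.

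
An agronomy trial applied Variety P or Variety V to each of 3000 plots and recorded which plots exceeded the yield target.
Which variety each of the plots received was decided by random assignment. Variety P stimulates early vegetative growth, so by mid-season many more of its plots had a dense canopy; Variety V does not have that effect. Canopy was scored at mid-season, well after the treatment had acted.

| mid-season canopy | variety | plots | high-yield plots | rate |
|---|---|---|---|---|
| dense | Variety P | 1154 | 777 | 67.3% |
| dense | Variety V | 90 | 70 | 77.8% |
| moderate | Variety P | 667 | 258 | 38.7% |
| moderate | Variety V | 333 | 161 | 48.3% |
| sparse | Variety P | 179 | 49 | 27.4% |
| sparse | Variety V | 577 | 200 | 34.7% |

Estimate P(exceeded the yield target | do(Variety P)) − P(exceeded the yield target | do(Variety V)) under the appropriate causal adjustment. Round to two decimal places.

Because the variety influences mid-season canopy, mid-season canopy is a post-treatment mediator, not a confounder. Stratifying on it would bias the estimate; the causal effect is the crude pooled difference.
The causal difference is the pooled difference: 0.542 − 0.431 = +0.111.

+0.11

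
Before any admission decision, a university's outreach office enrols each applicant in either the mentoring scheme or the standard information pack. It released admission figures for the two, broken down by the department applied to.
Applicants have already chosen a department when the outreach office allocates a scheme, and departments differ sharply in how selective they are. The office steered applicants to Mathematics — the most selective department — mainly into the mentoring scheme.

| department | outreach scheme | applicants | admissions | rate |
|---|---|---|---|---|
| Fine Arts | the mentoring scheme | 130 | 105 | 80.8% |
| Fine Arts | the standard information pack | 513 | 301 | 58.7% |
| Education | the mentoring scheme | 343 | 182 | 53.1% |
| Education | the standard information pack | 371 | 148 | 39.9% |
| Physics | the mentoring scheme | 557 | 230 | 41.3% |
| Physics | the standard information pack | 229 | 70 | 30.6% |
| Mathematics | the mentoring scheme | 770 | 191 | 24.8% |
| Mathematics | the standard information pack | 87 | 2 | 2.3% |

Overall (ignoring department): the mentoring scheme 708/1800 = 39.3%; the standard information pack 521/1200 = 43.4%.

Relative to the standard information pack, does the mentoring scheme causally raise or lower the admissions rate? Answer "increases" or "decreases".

increases

The imbalance in department arose from how applicants were allocated, not from anything the outreach scheme did; and department independently affects the outcome. The pooled gap is confounded — condition on department.
Within each level — Fine Arts: 80.8% vs 58.7%; Education: 53.1% vs 39.9%; Physics: 41.3% vs 30.6%; Mathematics: 24.8% vs 2.3% — the mentoring scheme is higher every time.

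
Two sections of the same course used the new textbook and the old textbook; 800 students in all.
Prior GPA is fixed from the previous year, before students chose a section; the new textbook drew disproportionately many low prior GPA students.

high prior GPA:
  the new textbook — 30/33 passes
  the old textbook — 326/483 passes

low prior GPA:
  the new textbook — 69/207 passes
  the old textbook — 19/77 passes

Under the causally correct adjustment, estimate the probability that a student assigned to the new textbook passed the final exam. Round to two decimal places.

0.70

Here prior GPA band is a common cause — it drives both which teaching method a case falls under and the outcome. The crude comparison mixes populations; the stratum-specific rates are the causally relevant ones.
Standardising the new textbook to the population prior GPA band mix: 0.645·30/33 + 0.355·69/207 = 0.705.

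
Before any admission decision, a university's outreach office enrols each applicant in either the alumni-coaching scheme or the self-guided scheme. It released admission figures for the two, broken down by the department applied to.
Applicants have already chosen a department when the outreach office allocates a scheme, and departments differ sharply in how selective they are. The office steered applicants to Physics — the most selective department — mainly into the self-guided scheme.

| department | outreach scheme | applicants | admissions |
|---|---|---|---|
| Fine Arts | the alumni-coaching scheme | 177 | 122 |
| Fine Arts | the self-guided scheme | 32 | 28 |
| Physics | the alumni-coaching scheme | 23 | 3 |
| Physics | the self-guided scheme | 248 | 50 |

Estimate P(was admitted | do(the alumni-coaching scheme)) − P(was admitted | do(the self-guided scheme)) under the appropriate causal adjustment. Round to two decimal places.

-0.12

Department satisfies the back-door criterion: it is not a descendant of the outreach scheme, and it blocks the spurious path from outreach scheme to outcome. Adjusting for it (i.e., using the within-department rates) gives the causal effect.
Adjusting over the population distribution of department: 0.435·(0.689−0.875) + 0.565·(0.130−0.202) = -0.121.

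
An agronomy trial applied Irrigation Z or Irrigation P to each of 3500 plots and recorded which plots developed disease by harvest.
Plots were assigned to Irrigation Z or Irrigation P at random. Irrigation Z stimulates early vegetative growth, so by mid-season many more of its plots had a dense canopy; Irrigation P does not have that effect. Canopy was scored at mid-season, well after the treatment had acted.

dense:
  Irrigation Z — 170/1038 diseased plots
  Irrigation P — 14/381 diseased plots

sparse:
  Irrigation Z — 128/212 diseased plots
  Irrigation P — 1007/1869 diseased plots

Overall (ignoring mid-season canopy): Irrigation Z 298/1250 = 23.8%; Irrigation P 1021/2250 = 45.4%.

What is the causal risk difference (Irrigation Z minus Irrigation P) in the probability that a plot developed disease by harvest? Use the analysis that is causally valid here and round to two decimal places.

Because the irrigation influences mid-season canopy, mid-season canopy is a post-treatment mediator, not a confounder. Stratifying on it would bias the estimate; the causal effect is the crude pooled difference.
The causal difference is the pooled difference: 0.238 − 0.454 = -0.215.

-0.22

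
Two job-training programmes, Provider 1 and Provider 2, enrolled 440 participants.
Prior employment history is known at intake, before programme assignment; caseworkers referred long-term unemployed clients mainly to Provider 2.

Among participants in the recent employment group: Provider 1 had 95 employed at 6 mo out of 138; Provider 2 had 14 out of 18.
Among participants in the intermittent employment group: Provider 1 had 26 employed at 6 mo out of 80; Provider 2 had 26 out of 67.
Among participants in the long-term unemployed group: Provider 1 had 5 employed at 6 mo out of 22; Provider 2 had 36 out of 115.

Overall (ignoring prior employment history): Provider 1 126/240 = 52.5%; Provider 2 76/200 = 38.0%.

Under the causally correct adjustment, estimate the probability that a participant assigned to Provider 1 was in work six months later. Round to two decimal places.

Since prior employment history is a pre-existing factor (not a product of the programme) and it affects the outcome on its own, it is a confounder. The stratified rates, not the pooled rate, identify the causal effect.
Standardising Provider 1 to the population prior employment history mix: 0.355·95/138 + 0.334·26/80 + 0.311·5/22 = 0.423.

0.42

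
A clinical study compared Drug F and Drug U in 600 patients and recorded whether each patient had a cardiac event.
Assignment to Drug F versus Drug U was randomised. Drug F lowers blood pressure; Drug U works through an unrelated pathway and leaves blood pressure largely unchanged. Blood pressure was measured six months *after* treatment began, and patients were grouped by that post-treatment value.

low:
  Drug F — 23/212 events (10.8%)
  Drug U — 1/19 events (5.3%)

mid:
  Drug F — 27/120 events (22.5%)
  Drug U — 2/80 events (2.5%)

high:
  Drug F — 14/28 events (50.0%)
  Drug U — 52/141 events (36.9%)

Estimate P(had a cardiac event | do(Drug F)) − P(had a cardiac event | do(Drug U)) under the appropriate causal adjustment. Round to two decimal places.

Drug U is lower inside every blood pressure stratum but Drug F is lower in aggregate. Whether to stratify depends on how blood pressure relates to the drug.
Blood pressure lies on the pathway drug → blood pressure → outcome, so adjusting for it blocks the indirect effect. For the total causal effect of drug, use the unadjusted pooled rates.
The causal difference is the pooled difference: 0.178 − 0.229 = -0.051.

-0.05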